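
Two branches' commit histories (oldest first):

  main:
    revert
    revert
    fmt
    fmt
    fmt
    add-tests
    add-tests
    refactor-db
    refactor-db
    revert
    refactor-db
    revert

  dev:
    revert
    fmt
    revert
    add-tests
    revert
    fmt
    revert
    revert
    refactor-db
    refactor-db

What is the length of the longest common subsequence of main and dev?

Pick revert at main[1]=dev[3]; then revert at main[2]=dev[5]; then fmt at main[3]=dev[6]; then refactor-db at main[9]=dev[9]; then refactor-db at main[11]=dev[10]; all 5 commits appear in both, in order, and the DP table's final entry dp[12][10] is also 5, so no common subsequence is longer.

5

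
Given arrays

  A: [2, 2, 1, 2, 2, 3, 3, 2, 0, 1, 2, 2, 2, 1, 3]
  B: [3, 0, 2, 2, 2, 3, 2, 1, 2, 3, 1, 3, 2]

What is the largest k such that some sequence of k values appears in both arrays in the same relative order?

Match 2 [2,3]; then 2 [4,4]; then 2 [5,5]; then 3 [7,6]; then 2 [8,7]; then 1 [10,8]; then 2 [11,9]; then 1 [14,11]; then 3 [15,12] — 9 values in the same relative order in both. dp[15][13] = 9 confirms this is the maximum.

9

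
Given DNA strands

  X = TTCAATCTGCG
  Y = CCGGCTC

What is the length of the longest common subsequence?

4

Let dp[i][j] be the LCS length of the first i bases of X and the first j bases of Y. dp[i][j] = dp[i-1][j-1]+1 when the i-th and j-th bases match, else max(dp[i-1][j], dp[i][j-1]).
    ·  C  C  G  G  C  T  C
 ·  0  0  0  0  0  0  0  0
 T  0  0  0  0  0  0  1  1
 T  0  0  0  0  0  0  1  1
 C  0  1  1  1  1  1  1  2
 A  0  1  1  1  1  1  1  2
 A  0  1  1  1  1  1  1  2
 T  0  1  1  1  1  1  2  2
 C  0  1  2  2  2  2  2  3
 T  0  1  2  2  2  2  3  3
 G  0  1  2  3  3  3  3  3
 C  0  1  2  3  3  4  4  4
 G  0  1  2  3  4  4  4  4
dp[11][7] = 4. One LCS (by backtracking along matches): CCTC.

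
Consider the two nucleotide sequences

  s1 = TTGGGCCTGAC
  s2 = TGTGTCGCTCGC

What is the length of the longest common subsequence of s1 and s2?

8

Let dp[i][j] be the LCS length of the first i bases of s1 and the first j bases of s2. dp[i][j] = dp[i-1][j-1]+1 when the i-th and j-th bases match, else max(dp[i-1][j], dp[i][j-1]).
    ·  T  G  T  G  T  C  G  C  T  C  G  C
 ·  0  0  0  0  0  0  0  0  0  0  0  0  0
 T  0  1  1  1  1  1  1  1  1  1  1  1  1
 T  0  1  1  2  2  2  2  2  2  2  2  2  2
 G  0  1  2  2  3  3  3  3  3  3  3  3  3
 G  0  1  2  2  3  3  3  4  4  4  4  4  4
 G  0  1  2  2  3  3  3  4  4  4  4  5  5
 C  0  1  2  2  3  3  4  4  5  5  5  5  6
 C  0  1  2  2  3  3  4  4  5  5  6  6  6
 T  0  1  2  3  3  4  4  4  5  6  6  6  6
 G  0  1  2  3  4  4  4  5  5  6  6  7  7
 A  0  1  2  3  4  4  4  5  5  6  6  7  7
 C  0  1  2  3  4  4  5  5  6  6  7  7  8
dp[11][12] = 8. One LCS (by backtracking along matches): TTGGCCGC.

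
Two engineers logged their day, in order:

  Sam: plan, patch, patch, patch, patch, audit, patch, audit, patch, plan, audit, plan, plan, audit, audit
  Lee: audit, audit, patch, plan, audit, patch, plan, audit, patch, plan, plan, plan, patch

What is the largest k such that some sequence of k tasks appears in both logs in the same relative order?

8

Pick plan [1,4], audit [6,5], patch [7,6], audit [8,8], patch [9,9], plan [10,10], plan [12,11], plan [13,12]; all 8 tasks appear in both, in order. dp[15][13] = 8 confirms this is the maximum.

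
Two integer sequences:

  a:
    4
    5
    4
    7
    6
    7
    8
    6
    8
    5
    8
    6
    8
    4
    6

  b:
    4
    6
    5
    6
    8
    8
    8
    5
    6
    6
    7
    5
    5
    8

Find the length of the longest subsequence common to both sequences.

8

One common subsequence of length 8: 4 [1,1], 5 [2,3], 6 [5,4], 8 [7,6], 8 [9,7], 5 [10,8], 6 [12,10], 8 [13,14]. The LCS DP gives dp[15][14] = 8, so this is optimal.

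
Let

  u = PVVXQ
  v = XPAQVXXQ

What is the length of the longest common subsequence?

4

Let dp[i][j] be the LCS length of the first i characters of u and the first j characters of v. dp[i][j] = dp[i-1][j-1]+1 when the i-th and j-th characters match, else max(dp[i-1][j], dp[i][j-1]).
    ·  X  P  A  Q  V  X  X  Q
 ·  0  0  0  0  0  0  0  0  0
 P  0  0  1  1  1  1  1  1  1
 V  0  0  1  1  1  2  2  2  2
 V  0  0  1  1  1  2  2  2  2
 X  0  1  1  1  1  2  3  3  3
 Q  0  1  1  1  2  2  3  3  4
dp[5][8] = 4. One LCS (by backtracking along matches): PVXQ.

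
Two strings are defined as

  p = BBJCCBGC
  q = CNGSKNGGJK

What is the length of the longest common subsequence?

2

One common subsequence of length 2: C [4,1]; then G [7,8], and the DP table's final entry dp[8][10] is also 2, so no common subsequence is longer.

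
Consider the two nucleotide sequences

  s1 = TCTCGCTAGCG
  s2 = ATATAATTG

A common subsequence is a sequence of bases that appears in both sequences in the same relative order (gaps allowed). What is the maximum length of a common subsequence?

4

Let dp[i][j] be the LCS length of the first i bases of s1 and the first j bases of s2. dp[i][j] = dp[i-1][j-1]+1 when the i-th and j-th bases match, else max(dp[i-1][j], dp[i][j-1]).
    ·  A  T  A  T  A  A  T  T  G
 ·  0  0  0  0  0  0  0  0  0  0
 T  0  0  1  1  1  1  1  1  1  1
 C  0  0  1  1  1  1  1  1  1  1
 T  0  0  1  1  2  2  2  2  2  2
 C  0  0  1  1  2  2  2  2  2  2
 G  0  0  1  1  2  2  2  2  2  3
 C  0  0  1  1  2  2  2  2  2  3
 T  0  0  1  1  2  2  2  3  3  3
 A  0  1  1  2  2  3  3  3  3  3
 G  0  1  1  2  2  3  3  3  3  4
 C  0  1  1  2  2  3  3  3  3  4
 G  0  1  1  2  2  3  3  3  3  4
dp[11][9] = 4. One LCS (by backtracking along matches): TTTG.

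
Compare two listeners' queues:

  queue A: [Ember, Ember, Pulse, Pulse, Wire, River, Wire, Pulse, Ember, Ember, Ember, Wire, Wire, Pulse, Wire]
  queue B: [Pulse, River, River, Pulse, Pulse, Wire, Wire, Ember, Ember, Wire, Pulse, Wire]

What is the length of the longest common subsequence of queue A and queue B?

One common subsequence of length 9: Pulse at queue A[3]=queue B[4], then Pulse at queue A[4]=queue B[5], then Wire at queue A[5]=queue B[6], then Wire at queue A[7]=queue B[7], then Ember at queue A[10]=queue B[8], then Ember at queue A[11]=queue B[9], then Wire at queue A[13]=queue B[10], then Pulse at queue A[14]=queue B[11], then Wire at queue A[15]=queue B[12]. The LCS DP gives dp[15][12] = 9, so this is optimal.

9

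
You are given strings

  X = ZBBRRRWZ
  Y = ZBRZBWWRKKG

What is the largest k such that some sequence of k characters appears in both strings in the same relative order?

4

Let dp[i][j] be the LCS length of the first i characters of X and the first j characters of Y. dp[i][j] = dp[i-1][j-1]+1 when the i-th and j-th characters match, else max(dp[i-1][j], dp[i][j-1]).
    ·  Z  B  R  Z  B  W  W  R  K  K  G
 ·  0  0  0  0  0  0  0  0  0  0  0  0
 Z  0  1  1  1  1  1  1  1  1  1  1  1
 B  0  1  2  2  2  2  2  2  2  2  2  2
 B  0  1  2  2  2  3  3  3  3  3  3  3
 R  0  1  2  3  3  3  3  3  4  4  4  4
 R  0  1  2  3  3  3  3  3  4  4  4  4
 R  0  1  2  3  3  3  3  3  4  4  4  4
 W  0  1  2  3  3  3  4  4  4  4  4  4
 Z  0  1  2  3  4  4  4  4  4  4  4  4
dp[8][11] = 4. One LCS (by backtracking along matches): ZBBR.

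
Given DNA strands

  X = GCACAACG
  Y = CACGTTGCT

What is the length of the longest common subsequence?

4

Let dp[i][j] be the LCS length of the first i bases of X and the first j bases of Y. dp[i][j] = dp[i-1][j-1]+1 when the i-th and j-th bases match, else max(dp[i-1][j], dp[i][j-1]).
    ·  C  A  C  G  T  T  G  C  T
 ·  0  0  0  0  0  0  0  0  0  0
 G  0  0  0  0  1  1  1  1  1  1
 C  0  1  1  1  1  1  1  1  2  2
 A  0  1  2  2  2  2  2  2  2  2
 C  0  1  2  3  3  3  3  3  3  3
 A  0  1  2  3  3  3  3  3  3  3
 A  0  1  2  3  3  3  3  3  3  3
 C  0  1  2  3  3  3  3  3  4  4
 G  0  1  2  3  4  4  4  4  4  4
dp[8][9] = 4. One LCS (by backtracking along matches): CACC.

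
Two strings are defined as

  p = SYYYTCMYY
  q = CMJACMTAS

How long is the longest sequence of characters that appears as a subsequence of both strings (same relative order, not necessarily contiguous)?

One common subsequence of length 2: C [6,5] → M [7,6]. dp[9][9] = 2 confirms this is the maximum.

2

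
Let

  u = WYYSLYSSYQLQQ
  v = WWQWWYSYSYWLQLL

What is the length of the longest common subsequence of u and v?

Match W [1,5], Y [3,6], S [4,7], Y [6,8], S [8,9], Y [9,10], Q [10,13], L [11,15] — 8 characters in the same relative order in both. The LCS DP gives dp[13][15] = 8, so this is optimal.

8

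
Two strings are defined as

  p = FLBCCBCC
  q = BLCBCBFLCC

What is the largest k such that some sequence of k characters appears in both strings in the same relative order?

6

Match L at p[2]=q[2]; then B at p[3]=q[4]; then C at p[5]=q[5]; then B at p[6]=q[6]; then C at p[7]=q[9]; then C at p[8]=q[10] — 6 characters in the same relative order in both, and the DP table's final entry dp[8][10] is also 6, so no common subsequence is longer.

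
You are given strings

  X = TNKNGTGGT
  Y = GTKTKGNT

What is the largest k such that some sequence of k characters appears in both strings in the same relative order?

Pick T (X #1, Y #2); then K (X #3, Y #3); then T (X #6, Y #4); then G (X #7, Y #6); then T (X #9, Y #8); all 5 characters appear in both, in order. The LCS DP gives dp[9][8] = 5, so this is optimal.

5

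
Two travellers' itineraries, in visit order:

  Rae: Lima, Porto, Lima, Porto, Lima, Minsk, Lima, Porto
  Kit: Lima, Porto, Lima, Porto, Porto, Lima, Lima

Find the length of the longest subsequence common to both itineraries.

6

Taking Lima (Rae #1, Kit #1), then Porto (Rae #2, Kit #2), then Lima (Rae #3, Kit #3), then Porto (Rae #4, Kit #5), then Lima (Rae #5, Kit #6), then Lima (Rae #7, Kit #7) gives a common subsequence of length 6. The LCS DP gives dp[8][7] = 6, so this is optimal.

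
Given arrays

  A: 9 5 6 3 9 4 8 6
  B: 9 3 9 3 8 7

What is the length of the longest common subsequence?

Let dp[i][j] be the LCS length of the first i values of A and the first j values of B. dp[i][j] = dp[i-1][j-1]+1 when the i-th and j-th values match, else max(dp[i-1][j], dp[i][j-1]).
    ·  9  3  9  3  8  7
 ·  0  0  0  0  0  0  0
 9  0  1  1  1  1  1  1
 5  0  1  1  1  1  1  1
 6  0  1  1  1  1  1  1
 3  0  1  2  2  2  2  2
 9  0  1  2  3  3  3  3
 4  0  1  2  3  3  3  3
 8  0  1  2  3  3  4  4
 6  0  1  2  3  3  4  4
dp[8][6] = 4. One LCS (by backtracking along matches): 9, 3, 9, 8.

4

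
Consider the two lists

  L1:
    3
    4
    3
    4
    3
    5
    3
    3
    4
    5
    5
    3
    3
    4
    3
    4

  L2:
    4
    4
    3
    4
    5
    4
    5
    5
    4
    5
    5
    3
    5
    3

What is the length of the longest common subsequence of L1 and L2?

One common subsequence of length 9: 3 at L1[1]=L2[3]; then 4 at L1[2]=L2[4]; then 4 at L1[4]=L2[6]; then 5 at L1[6]=L2[8]; then 4 at L1[9]=L2[9]; then 5 at L1[10]=L2[10]; then 5 at L1[11]=L2[11]; then 3 at L1[12]=L2[12]; then 3 at L1[15]=L2[14], and the DP table's final entry dp[16][14] is also 9, so no common subsequence is longer.

9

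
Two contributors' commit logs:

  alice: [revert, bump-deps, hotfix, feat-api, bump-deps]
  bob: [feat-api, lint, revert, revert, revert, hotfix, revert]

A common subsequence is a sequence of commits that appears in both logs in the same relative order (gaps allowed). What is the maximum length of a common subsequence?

2

Pick revert (alice #1, bob #5), then hotfix (alice #3, bob #6); all 2 commits appear in both, in order. Since dp[5][7] = 2, nothing longer is possible.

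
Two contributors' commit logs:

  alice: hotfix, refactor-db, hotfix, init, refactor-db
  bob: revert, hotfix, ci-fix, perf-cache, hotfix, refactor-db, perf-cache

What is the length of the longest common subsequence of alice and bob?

One common subsequence of length 3: hotfix at alice[1]=bob[2] → hotfix at alice[3]=bob[5] → refactor-db at alice[5]=bob[6], and the DP table's final entry dp[5][7] is also 3, so no common subsequence is longer.

3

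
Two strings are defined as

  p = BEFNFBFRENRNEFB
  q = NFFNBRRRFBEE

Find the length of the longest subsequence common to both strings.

7

Taking F (p #3, q #3) → N (p #4, q #4) → B (p #6, q #5) → R (p #8, q #7) → R (p #11, q #8) → F (p #14, q #9) → B (p #15, q #10) gives a common subsequence of length 7. The LCS DP gives dp[15][12] = 7, so this is optimal.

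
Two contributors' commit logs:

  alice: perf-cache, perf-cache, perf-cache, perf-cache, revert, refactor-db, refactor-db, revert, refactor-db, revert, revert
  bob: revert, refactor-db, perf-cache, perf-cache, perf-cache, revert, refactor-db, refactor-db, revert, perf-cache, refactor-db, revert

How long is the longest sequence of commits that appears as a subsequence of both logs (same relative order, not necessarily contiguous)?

9

One common subsequence of length 9: perf-cache at alice[2]=bob[3], then perf-cache at alice[3]=bob[4], then perf-cache at alice[4]=bob[5], then revert at alice[5]=bob[6], then refactor-db at alice[6]=bob[7], then refactor-db at alice[7]=bob[8], then revert at alice[8]=bob[9], then refactor-db at alice[9]=bob[11], then revert at alice[11]=bob[12]. dp[11][12] = 9 confirms this is the maximum.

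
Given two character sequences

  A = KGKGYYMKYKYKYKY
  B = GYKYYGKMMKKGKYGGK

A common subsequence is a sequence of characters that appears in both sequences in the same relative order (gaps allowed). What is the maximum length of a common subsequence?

One common subsequence of length 10: G (A #2, B #1), K (A #3, B #3), Y (A #5, B #4), Y (A #6, B #5), M (A #7, B #9), K (A #8, B #10), K (A #10, B #11), K (A #12, B #13), Y (A #13, B #14), K (A #14, B #17). Since dp[15][17] = 10, nothing longer is possible.

10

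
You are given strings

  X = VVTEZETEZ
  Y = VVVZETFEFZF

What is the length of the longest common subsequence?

One common subsequence of length 7: V (X #1, Y #2), then V (X #2, Y #3), then Z (X #5, Y #4), then E (X #6, Y #5), then T (X #7, Y #6), then E (X #8, Y #8), then Z (X #9, Y #10). Since dp[9][11] = 7, nothing longer is possible.

7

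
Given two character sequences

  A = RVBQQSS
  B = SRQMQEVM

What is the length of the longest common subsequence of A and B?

Match R at A[1]=B[2], Q at A[4]=B[3], Q at A[5]=B[5] — 3 characters in the same relative order in both, and the DP table's final entry dp[7][8] is also 3, so no common subsequence is longer.

3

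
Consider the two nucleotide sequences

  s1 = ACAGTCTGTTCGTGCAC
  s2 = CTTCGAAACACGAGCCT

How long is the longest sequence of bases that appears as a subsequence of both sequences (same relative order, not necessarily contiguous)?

9

Match C at s1[2]=s2[1], T at s1[5]=s2[3], C at s1[6]=s2[4], G at s1[8]=s2[5], C at s1[11]=s2[11], G at s1[12]=s2[12], G at s1[14]=s2[14], C at s1[15]=s2[15], C at s1[17]=s2[16] — 9 bases in the same relative order in both, and the DP table's final entry dp[17][17] is also 9, so no common subsequence is longer.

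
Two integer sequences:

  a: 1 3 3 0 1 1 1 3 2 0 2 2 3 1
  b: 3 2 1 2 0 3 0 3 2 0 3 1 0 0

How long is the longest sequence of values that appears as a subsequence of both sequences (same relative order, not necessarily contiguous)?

One common subsequence of length 8: 1 [1,3]; then 3 [3,6]; then 0 [4,7]; then 3 [8,8]; then 2 [9,9]; then 0 [10,10]; then 3 [13,11]; then 1 [14,12], and the DP table's final entry dp[14][14] is also 8, so no common subsequence is longer.

8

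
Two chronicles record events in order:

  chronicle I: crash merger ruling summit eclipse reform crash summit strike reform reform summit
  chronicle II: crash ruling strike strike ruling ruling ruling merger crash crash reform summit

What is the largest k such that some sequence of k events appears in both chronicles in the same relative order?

Pick crash at chronicle I[1]=chronicle II[1] → merger at chronicle I[2]=chronicle II[8] → crash at chronicle I[7]=chronicle II[10] → reform at chronicle I[11]=chronicle II[11] → summit at chronicle I[12]=chronicle II[12]; all 5 events appear in both, in order. dp[12][12] = 5 confirms this is the maximum.

5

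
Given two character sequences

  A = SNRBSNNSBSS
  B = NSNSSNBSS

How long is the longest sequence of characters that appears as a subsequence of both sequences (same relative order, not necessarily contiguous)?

7

Let dp[i][j] be the LCS length of the first i characters of A and the first j characters of B. dp[i][j] = dp[i-1][j-1]+1 when the i-th and j-th characters match, else max(dp[i-1][j], dp[i][j-1]).
    ·  N  S  N  S  S  N  B  S  S
 ·  0  0  0  0  0  0  0  0  0  0
 S  0  0  1  1  1  1  1  1  1  1
 N  0  1  1  2  2  2  2  2  2  2
 R  0  1  1  2  2  2  2  2  2  2
 B  0  1  1  2  2  2  2  3  3  3
 S  0  1  2  2  3  3  3  3  4  4
 N  0  1  2  3  3  3  4  4  4  4
 N  0  1  2  3  3  3  4  4  4  4
 S  0  1  2  3  4  4  4  4  5  5
 B  0  1  2  3  4  4  4  5  5  5
 S  0  1  2  3  4  5  5  5  6  6
 S  0  1  2  3  4  5  5  5  6  7
dp[11][9] = 7. One LCS (by backtracking along matches): SNSNBSS.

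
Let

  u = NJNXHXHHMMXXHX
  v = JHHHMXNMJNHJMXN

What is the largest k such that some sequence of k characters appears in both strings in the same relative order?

Match J [2,1] → H [5,2] → H [7,3] → H [8,4] → M [9,5] → M [10,8] → H [13,11] → X [14,14] — 8 characters in the same relative order in both, and the DP table's final entry dp[14][15] is also 8, so no common subsequence is longer.

8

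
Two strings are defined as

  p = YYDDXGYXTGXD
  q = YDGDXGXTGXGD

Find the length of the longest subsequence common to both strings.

Pick Y (p #2, q #1); then D (p #3, q #2); then D (p #4, q #4); then X (p #5, q #5); then G (p #6, q #6); then X (p #8, q #7); then T (p #9, q #8); then G (p #10, q #9); then X (p #11, q #10); then D (p #12, q #12); all 10 characters appear in both, in order. dp[12][12] = 10 confirms this is the maximum.

10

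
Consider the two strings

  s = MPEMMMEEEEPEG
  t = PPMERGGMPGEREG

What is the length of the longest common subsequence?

Pick M (s #1, t #3) → E (s #3, t #4) → M (s #4, t #8) → E (s #7, t #11) → E (s #12, t #13) → G (s #13, t #14); all 6 characters appear in both, in order, and the DP table's final entry dp[13][14] is also 6, so no common subsequence is longer.

6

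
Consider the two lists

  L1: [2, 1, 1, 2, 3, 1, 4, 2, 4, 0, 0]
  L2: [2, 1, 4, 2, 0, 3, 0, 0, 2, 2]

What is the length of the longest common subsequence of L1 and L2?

Let dp[i][j] be the LCS length of the first i values of L1 and the first j values of L2. dp[i][j] = dp[i-1][j-1]+1 when the i-th and j-th values match, else max(dp[i-1][j], dp[i][j-1]).
    ·  2  1  4  2  0  3  0  0  2  2
 ·  0  0  0  0  0  0  0  0  0  0  0
 2  0  1  1  1  1  1  1  1  1  1  1
 1  0  1  2  2  2  2  2  2  2  2  2
 1  0  1  2  2  2  2  2  2  2  2  2
 2  0  1  2  2  3  3  3  3  3  3  3
 3  0  1  2  2  3  3  4  4  4  4  4
 1  0  1  2  2  3  3  4  4  4  4  4
 4  0  1  2  3  3  3  4  4  4  4  4
 2  0  1  2  3  4  4  4  4  4  5  5
 4  0  1  2  3  4  4  4  4  4  5  5
 0  0  1  2  3  4  5  5  5  5  5  5
 0  0  1  2  3  4  5  5  6  6  6  6
dp[11][10] = 6. One LCS (by backtracking along matches): 2, 1, 2, 3, 0, 0.

6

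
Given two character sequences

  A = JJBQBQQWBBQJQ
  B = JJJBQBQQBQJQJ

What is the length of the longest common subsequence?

11

One common subsequence of length 11: J (A #1, B #2); then J (A #2, B #3); then B (A #3, B #4); then Q (A #4, B #5); then B (A #5, B #6); then Q (A #6, B #7); then Q (A #7, B #8); then B (A #10, B #9); then Q (A #11, B #10); then J (A #12, B #11); then Q (A #13, B #12). The LCS DP gives dp[13][13] = 11, so this is optimal.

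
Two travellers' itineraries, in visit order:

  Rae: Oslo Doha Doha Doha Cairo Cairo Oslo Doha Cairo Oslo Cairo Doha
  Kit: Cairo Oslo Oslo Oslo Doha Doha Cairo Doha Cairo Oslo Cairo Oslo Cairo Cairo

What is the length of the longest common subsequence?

Taking Oslo (Rae #1, Kit #4), then Doha (Rae #2, Kit #5), then Doha (Rae #3, Kit #6), then Doha (Rae #4, Kit #8), then Cairo (Rae #5, Kit #9), then Cairo (Rae #6, Kit #11), then Oslo (Rae #7, Kit #12), then Cairo (Rae #9, Kit #13), then Cairo (Rae #11, Kit #14) gives a common subsequence of length 9. Since dp[12][14] = 9, nothing longer is possible.

9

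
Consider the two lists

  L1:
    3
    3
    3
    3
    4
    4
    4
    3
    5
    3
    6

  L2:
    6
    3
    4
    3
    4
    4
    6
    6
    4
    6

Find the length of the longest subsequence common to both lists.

6

Match 3 [1,2] → 3 [4,4] → 4 [5,5] → 4 [6,6] → 4 [7,9] → 6 [11,10] — 6 values in the same relative order in both. The LCS DP gives dp[11][10] = 6, so this is optimal.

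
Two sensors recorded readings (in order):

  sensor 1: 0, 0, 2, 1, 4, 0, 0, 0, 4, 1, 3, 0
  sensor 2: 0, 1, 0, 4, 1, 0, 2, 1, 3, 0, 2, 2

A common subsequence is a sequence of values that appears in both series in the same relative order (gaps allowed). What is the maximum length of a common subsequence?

7

One common subsequence of length 7: 0 (sensor 1 #1, sensor 2 #1); then 0 (sensor 1 #2, sensor 2 #3); then 1 (sensor 1 #4, sensor 2 #5); then 0 (sensor 1 #6, sensor 2 #6); then 1 (sensor 1 #10, sensor 2 #8); then 3 (sensor 1 #11, sensor 2 #9); then 0 (sensor 1 #12, sensor 2 #10), and the DP table's final entry dp[12][12] is also 7, so no common subsequence is longer.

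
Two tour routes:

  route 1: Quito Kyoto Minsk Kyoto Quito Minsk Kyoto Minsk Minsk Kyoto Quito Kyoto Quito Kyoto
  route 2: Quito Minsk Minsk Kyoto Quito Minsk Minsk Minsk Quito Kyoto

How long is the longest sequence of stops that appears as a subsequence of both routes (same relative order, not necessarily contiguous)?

9

Taking Quito at route 1[1]=route 2[1]; then Minsk at route 1[3]=route 2[3]; then Kyoto at route 1[4]=route 2[4]; then Quito at route 1[5]=route 2[5]; then Minsk at route 1[6]=route 2[6]; then Minsk at route 1[8]=route 2[7]; then Minsk at route 1[9]=route 2[8]; then Quito at route 1[13]=route 2[9]; then Kyoto at route 1[14]=route 2[10] gives a common subsequence of length 9. Since dp[14][10] = 9, nothing longer is possible.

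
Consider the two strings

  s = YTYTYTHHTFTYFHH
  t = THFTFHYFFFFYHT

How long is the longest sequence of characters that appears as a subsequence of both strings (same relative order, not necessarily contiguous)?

7

One common subsequence of length 7: T at s[6]=t[1], then H at s[7]=t[2], then T at s[9]=t[4], then F at s[10]=t[5], then Y at s[12]=t[7], then F at s[13]=t[11], then H at s[14]=t[13]. Since dp[15][14] = 7, nothing longer is possible.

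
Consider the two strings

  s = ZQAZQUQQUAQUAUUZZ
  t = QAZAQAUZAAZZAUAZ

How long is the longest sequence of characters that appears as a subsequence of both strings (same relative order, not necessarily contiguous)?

Match Q [2,1]; then A [3,2]; then Z [4,3]; then Q [5,5]; then U [6,7]; then A [10,13]; then U [12,14]; then A [13,15]; then Z [17,16] — 9 characters in the same relative order in both, and the DP table's final entry dp[17][16] is also 9, so no common subsequence is longer.

9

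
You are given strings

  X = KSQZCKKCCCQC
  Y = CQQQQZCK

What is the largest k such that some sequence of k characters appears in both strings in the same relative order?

Let dp[i][j] be the LCS length of the first i characters of X and the first j characters of Y. dp[i][j] = dp[i-1][j-1]+1 when the i-th and j-th characters match, else max(dp[i-1][j], dp[i][j-1]).
    ·  C  Q  Q  Q  Q  Z  C  K
 ·  0  0  0  0  0  0  0  0  0
 K  0  0  0  0  0  0  0  0  1
 S  0  0  0  0  0  0  0  0  1
 Q  0  0  1  1  1  1  1  1  1
 Z  0  0  1  1  1  1  2  2  2
 C  0  1  1  1  1  1  2  3  3
 K  0  1  1  1  1  1  2  3  4
 K  0  1  1  1  1  1  2  3  4
 C  0  1  1  1  1  1  2  3  4
 C  0  1  1  1  1  1  2  3  4
 C  0  1  1  1  1  1  2  3  4
 Q  0  1  2  2  2  2  2  3  4
 C  0  1  2  2  2  2  2  3  4
dp[12][8] = 4. One LCS (by backtracking along matches): QZCK.

4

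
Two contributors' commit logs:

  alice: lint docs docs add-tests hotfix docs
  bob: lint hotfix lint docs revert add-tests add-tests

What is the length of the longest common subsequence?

3

Taking lint [1,3], then docs [2,4], then add-tests [4,7] gives a common subsequence of length 3. Since dp[6][7] = 3, nothing longer is possible.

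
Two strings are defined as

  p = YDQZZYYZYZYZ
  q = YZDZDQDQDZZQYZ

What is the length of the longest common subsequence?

Taking Y at p[1]=q[1], D at p[2]=q[7], Q at p[3]=q[8], Z at p[4]=q[10], Z at p[5]=q[11], Y at p[11]=q[13], Z at p[12]=q[14] gives a common subsequence of length 7. dp[12][14] = 7 confirms this is the maximum.

7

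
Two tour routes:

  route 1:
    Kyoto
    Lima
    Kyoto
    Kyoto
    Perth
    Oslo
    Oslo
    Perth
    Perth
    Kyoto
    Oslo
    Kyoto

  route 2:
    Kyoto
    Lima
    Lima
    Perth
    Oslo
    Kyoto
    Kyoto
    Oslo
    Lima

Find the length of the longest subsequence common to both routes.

Match Kyoto (route 1 #1, route 2 #1), Lima (route 1 #2, route 2 #3), Perth (route 1 #5, route 2 #4), Oslo (route 1 #6, route 2 #5), Kyoto (route 1 #10, route 2 #7), Oslo (route 1 #11, route 2 #8) — 6 stops in the same relative order in both. The LCS DP gives dp[12][9] = 6, so this is optimal.

6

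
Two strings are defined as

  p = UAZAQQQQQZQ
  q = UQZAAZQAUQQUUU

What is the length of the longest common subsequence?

One common subsequence of length 6: U at p[1]=q[1] → A at p[2]=q[5] → Z at p[3]=q[6] → A at p[4]=q[8] → Q at p[5]=q[10] → Q at p[6]=q[11], and the DP table's final entry dp[11][14] is also 6, so no common subsequence is longer.

6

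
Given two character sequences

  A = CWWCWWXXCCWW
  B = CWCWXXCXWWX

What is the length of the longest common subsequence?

Match C (A #1, B #1), W (A #3, B #2), C (A #4, B #3), W (A #6, B #4), X (A #7, B #5), X (A #8, B #6), C (A #9, B #7), W (A #11, B #9), W (A #12, B #10) — 9 characters in the same relative order in both. Since dp[12][11] = 9, nothing longer is possible.

9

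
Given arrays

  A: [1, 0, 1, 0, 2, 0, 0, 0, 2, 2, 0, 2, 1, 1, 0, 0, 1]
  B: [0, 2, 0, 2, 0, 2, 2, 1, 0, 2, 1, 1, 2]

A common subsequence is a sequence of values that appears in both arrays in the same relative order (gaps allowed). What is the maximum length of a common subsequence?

10

Pick 0 (A #2, B #1), then 0 (A #4, B #3), then 2 (A #5, B #4), then 0 (A #8, B #5), then 2 (A #9, B #6), then 2 (A #10, B #7), then 0 (A #11, B #9), then 2 (A #12, B #10), then 1 (A #13, B #11), then 1 (A #14, B #12); all 10 values appear in both, in order. dp[17][13] = 10 confirms this is the maximum.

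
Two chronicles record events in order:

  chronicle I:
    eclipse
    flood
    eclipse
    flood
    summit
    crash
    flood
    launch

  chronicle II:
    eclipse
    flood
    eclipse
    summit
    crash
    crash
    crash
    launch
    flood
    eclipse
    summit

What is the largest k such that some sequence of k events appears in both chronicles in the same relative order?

One common subsequence of length 6: eclipse (chronicle I #1, chronicle II #1) → flood (chronicle I #2, chronicle II #2) → eclipse (chronicle I #3, chronicle II #3) → summit (chronicle I #5, chronicle II #4) → crash (chronicle I #6, chronicle II #7) → flood (chronicle I #7, chronicle II #9). dp[8][11] = 6 confirms this is the maximum.

6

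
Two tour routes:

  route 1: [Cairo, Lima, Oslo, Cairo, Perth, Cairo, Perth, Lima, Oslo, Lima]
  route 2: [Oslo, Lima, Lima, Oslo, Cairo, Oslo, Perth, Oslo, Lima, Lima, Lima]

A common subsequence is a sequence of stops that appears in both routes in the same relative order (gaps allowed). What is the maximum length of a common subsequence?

Pick Lima at route 1[2]=route 2[3], then Oslo at route 1[3]=route 2[4], then Cairo at route 1[4]=route 2[5], then Perth at route 1[5]=route 2[7], then Lima at route 1[8]=route 2[10], then Lima at route 1[10]=route 2[11]; all 6 stops appear in both, in order, and the DP table's final entry dp[10][11] is also 6, so no common subsequence is longer.

6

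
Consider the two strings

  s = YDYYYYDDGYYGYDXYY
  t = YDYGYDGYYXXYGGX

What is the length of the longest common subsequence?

Taking Y [1,1]; then D [2,2]; then Y [3,3]; then Y [6,5]; then D [8,6]; then G [9,7]; then Y [10,9]; then Y [11,12]; then G [12,14]; then X [15,15] gives a common subsequence of length 10, and the DP table's final entry dp[17][15] is also 10, so no common subsequence is longer.

10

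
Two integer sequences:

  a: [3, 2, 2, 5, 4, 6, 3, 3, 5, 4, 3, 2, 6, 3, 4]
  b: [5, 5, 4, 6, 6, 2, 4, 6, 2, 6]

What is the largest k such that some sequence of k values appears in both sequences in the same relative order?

Taking 5 at a[4]=b[2]; then 4 at a[5]=b[3]; then 6 at a[6]=b[5]; then 4 at a[10]=b[7]; then 2 at a[12]=b[9]; then 6 at a[13]=b[10] gives a common subsequence of length 6. dp[15][10] = 6 confirms this is the maximum.

6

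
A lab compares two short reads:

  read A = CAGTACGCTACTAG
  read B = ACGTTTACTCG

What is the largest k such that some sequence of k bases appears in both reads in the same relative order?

8

Match C at read A[1]=read B[2] → G at read A[3]=read B[3] → T at read A[4]=read B[6] → A at read A[5]=read B[7] → C at read A[8]=read B[8] → T at read A[9]=read B[9] → C at read A[11]=read B[10] → G at read A[14]=read B[11] — 8 bases in the same relative order in both, and the DP table's final entry dp[14][11] is also 8, so no common subsequence is longer.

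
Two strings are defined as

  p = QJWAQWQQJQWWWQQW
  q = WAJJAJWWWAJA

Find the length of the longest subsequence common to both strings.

6

One common subsequence of length 6: J [2,4] → A [4,5] → J [9,6] → W [11,7] → W [12,8] → W [13,9]. dp[16][12] = 6 confirms this is the maximum.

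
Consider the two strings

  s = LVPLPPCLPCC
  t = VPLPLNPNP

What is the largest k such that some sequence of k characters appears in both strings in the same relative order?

Taking V at s[2]=t[1], P at s[3]=t[2], L at s[4]=t[3], P at s[5]=t[4], P at s[6]=t[7], P at s[9]=t[9] gives a common subsequence of length 6. The LCS DP gives dp[11][9] = 6, so this is optimal.

6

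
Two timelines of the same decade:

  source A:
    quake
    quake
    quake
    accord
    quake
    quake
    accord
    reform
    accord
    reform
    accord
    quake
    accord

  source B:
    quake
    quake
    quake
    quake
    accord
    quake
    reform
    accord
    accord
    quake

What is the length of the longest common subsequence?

One common subsequence of length 9: quake (source A #1, source B #2); then quake (source A #2, source B #3); then quake (source A #3, source B #4); then accord (source A #4, source B #5); then quake (source A #6, source B #6); then reform (source A #8, source B #7); then accord (source A #9, source B #8); then accord (source A #11, source B #9); then quake (source A #12, source B #10), and the DP table's final entry dp[13][10] is also 9, so no common subsequence is longer.

9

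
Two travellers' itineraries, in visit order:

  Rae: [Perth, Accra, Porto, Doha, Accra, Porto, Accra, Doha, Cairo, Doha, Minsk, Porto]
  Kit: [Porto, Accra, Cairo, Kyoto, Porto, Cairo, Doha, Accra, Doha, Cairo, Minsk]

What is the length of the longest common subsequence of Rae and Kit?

7

Taking Accra (Rae #2, Kit #2); then Porto (Rae #3, Kit #5); then Doha (Rae #4, Kit #7); then Accra (Rae #7, Kit #8); then Doha (Rae #8, Kit #9); then Cairo (Rae #9, Kit #10); then Minsk (Rae #11, Kit #11) gives a common subsequence of length 7. Since dp[12][11] = 7, nothing longer is possible.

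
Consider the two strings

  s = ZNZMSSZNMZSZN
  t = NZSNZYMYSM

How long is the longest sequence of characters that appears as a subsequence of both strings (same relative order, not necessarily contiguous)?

Match Z [1,2], N [2,4], Z [3,5], M [4,7], S [6,9], M [9,10] — 6 characters in the same relative order in both, and the DP table's final entry dp[13][10] is also 6, so no common subsequence is longer.

6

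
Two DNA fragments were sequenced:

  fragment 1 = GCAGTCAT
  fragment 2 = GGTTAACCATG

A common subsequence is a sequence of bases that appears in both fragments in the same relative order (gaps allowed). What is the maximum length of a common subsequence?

Let dp[i][j] be the LCS length of the first i bases of fragment 1 and the first j bases of fragment 2. dp[i][j] = dp[i-1][j-1]+1 when the i-th and j-th bases match, else max(dp[i-1][j], dp[i][j-1]).
    ·  G  G  T  T  A  A  C  C  A  T  G
 ·  0  0  0  0  0  0  0  0  0  0  0  0
 G  0  1  1  1  1  1  1  1  1  1  1  1
 C  0  1  1  1  1  1  1  2  2  2  2  2
 A  0  1  1  1  1  2  2  2  2  3  3  3
 G  0  1  2  2  2  2  2  2  2  3  3  4
 T  0  1  2  3  3  3  3  3  3  3  4  4
 C  0  1  2  3  3  3  3  4  4  4  4  4
 A  0  1  2  3  3  4  4  4  4  5  5  5
 T  0  1  2  3  4  4  4  4  4  5  6  6
dp[8][11] = 6. One LCS (by backtracking along matches): GGTCAT.

6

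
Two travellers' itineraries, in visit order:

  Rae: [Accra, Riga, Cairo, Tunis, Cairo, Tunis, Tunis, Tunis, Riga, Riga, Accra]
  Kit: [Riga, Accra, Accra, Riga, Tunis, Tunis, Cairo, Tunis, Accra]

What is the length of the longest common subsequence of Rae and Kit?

6

Pick Accra at Rae[1]=Kit[3]; then Riga at Rae[2]=Kit[4]; then Tunis at Rae[4]=Kit[6]; then Cairo at Rae[5]=Kit[7]; then Tunis at Rae[8]=Kit[8]; then Accra at Rae[11]=Kit[9]; all 6 stops appear in both, in order. dp[11][9] = 6 confirms this is the maximum.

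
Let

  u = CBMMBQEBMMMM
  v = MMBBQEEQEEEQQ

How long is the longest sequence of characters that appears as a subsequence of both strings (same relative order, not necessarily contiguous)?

One common subsequence of length 5: M at u[3]=v[1], then M at u[4]=v[2], then B at u[5]=v[4], then Q at u[6]=v[8], then E at u[7]=v[11]. Since dp[12][13] = 5, nothing longer is possible.

5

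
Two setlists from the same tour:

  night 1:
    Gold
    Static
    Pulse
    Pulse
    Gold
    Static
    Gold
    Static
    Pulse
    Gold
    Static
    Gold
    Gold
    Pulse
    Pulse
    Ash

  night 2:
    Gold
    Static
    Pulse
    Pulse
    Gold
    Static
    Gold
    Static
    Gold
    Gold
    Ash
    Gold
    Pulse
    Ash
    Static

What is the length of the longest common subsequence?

13

Match Gold at night 1[1]=night 2[1]; then Static at night 1[2]=night 2[2]; then Pulse at night 1[3]=night 2[3]; then Pulse at night 1[4]=night 2[4]; then Gold at night 1[5]=night 2[5]; then Static at night 1[6]=night 2[6]; then Gold at night 1[7]=night 2[7]; then Static at night 1[8]=night 2[8]; then Gold at night 1[10]=night 2[9]; then Gold at night 1[12]=night 2[10]; then Gold at night 1[13]=night 2[12]; then Pulse at night 1[15]=night 2[13]; then Ash at night 1[16]=night 2[14] — 13 songs in the same relative order in both. Since dp[16][15] = 13, nothing longer is possible.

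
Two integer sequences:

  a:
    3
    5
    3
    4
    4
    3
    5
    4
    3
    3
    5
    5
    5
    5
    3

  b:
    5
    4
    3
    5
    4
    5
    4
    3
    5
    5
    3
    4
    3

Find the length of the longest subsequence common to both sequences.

9

Match 3 at a[1]=b[3], then 5 at a[2]=b[4], then 4 at a[5]=b[5], then 5 at a[7]=b[6], then 4 at a[8]=b[7], then 3 at a[10]=b[8], then 5 at a[11]=b[9], then 5 at a[12]=b[10], then 3 at a[15]=b[13] — 9 values in the same relative order in both. Since dp[15][13] = 9, nothing longer is possible.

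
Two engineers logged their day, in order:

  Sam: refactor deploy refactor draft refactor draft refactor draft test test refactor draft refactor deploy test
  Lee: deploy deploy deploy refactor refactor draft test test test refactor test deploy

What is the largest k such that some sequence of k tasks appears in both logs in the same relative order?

8

One common subsequence of length 8: deploy at Sam[2]=Lee[3]; then refactor at Sam[3]=Lee[4]; then refactor at Sam[5]=Lee[5]; then draft at Sam[6]=Lee[6]; then test at Sam[9]=Lee[8]; then test at Sam[10]=Lee[9]; then refactor at Sam[11]=Lee[10]; then deploy at Sam[14]=Lee[12]. The LCS DP gives dp[15][12] = 8, so this is optimal.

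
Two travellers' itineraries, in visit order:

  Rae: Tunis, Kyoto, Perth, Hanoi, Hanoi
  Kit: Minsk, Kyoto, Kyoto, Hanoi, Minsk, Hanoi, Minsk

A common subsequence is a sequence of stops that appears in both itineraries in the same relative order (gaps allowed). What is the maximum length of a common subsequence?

3

One common subsequence of length 3: Kyoto at Rae[2]=Kit[3] → Hanoi at Rae[4]=Kit[4] → Hanoi at Rae[5]=Kit[6], and the DP table's final entry dp[5][7] is also 3, so no common subsequence is longer.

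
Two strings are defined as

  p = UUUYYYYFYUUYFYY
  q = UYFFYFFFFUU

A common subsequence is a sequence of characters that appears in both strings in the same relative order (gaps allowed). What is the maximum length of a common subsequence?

Taking U [3,1], then Y [4,2], then Y [5,5], then F [8,9], then U [10,10], then U [11,11] gives a common subsequence of length 6. dp[15][11] = 6 confirms this is the maximum.

6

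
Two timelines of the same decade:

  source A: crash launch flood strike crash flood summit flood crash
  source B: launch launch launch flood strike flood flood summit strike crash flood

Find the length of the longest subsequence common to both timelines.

6

Taking launch (source A #2, source B #3) → flood (source A #3, source B #4) → strike (source A #4, source B #5) → flood (source A #6, source B #7) → summit (source A #7, source B #8) → flood (source A #8, source B #11) gives a common subsequence of length 6, and the DP table's final entry dp[9][11] is also 6, so no common subsequence is longer.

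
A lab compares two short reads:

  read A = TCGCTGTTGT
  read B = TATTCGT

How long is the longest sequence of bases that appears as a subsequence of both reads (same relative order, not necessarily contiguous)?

5

Match T at read A[1]=read B[1] → T at read A[5]=read B[3] → T at read A[7]=read B[4] → G at read A[9]=read B[6] → T at read A[10]=read B[7] — 5 bases in the same relative order in both. dp[10][7] = 5 confirms this is the maximum.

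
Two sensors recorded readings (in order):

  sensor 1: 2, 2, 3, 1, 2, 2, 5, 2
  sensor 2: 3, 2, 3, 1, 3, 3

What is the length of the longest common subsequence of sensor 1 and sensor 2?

3

Let dp[i][j] be the LCS length of the first i values of sensor 1 and the first j values of sensor 2. dp[i][j] = dp[i-1][j-1]+1 when the i-th and j-th values match, else max(dp[i-1][j], dp[i][j-1]).
    ·  3  2  3  1  3  3
 ·  0  0  0  0  0  0  0
 2  0  0  1  1  1  1  1
 2  0  0  1  1  1  1  1
 3  0  1  1  2  2  2  2
 1  0  1  1  2  3  3  3
 2  0  1  2  2  3  3  3
 2  0  1  2  2  3  3  3
 5  0  1  2  2  3  3  3
 2  0  1  2  2  3  3  3
dp[8][6] = 3. One LCS (by backtracking along matches): 2, 3, 1.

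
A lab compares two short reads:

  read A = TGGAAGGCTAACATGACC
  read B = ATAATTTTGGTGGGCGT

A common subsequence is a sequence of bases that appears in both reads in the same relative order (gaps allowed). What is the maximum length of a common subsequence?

8

Pick T (read A #1, read B #2), A (read A #4, read B #3), A (read A #5, read B #4), G (read A #6, read B #9), G (read A #7, read B #10), T (read A #9, read B #11), C (read A #12, read B #15), T (read A #14, read B #17); all 8 bases appear in both, in order, and the DP table's final entry dp[18][17] is also 8, so no common subsequence is longer.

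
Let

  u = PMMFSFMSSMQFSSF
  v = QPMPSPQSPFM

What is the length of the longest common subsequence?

Match P (u #1, v #2), M (u #2, v #3), S (u #5, v #5), Q (u #11, v #7), S (u #13, v #8), F (u #15, v #10) — 6 characters in the same relative order in both. dp[15][11] = 6 confirms this is the maximum.

6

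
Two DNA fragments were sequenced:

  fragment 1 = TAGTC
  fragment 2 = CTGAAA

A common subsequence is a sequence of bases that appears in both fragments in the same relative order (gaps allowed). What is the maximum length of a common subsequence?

Let dp[i][j] be the LCS length of the first i bases of fragment 1 and the first j bases of fragment 2. dp[i][j] = dp[i-1][j-1]+1 when the i-th and j-th bases match, else max(dp[i-1][j], dp[i][j-1]).
    ·  C  T  G  A  A  A
 ·  0  0  0  0  0  0  0
 T  0  0  1  1  1  1  1
 A  0  0  1  1  2  2  2
 G  0  0  1  2  2  2  2
 T  0  0  1  2  2  2  2
 C  0  1  1  2  2  2  2
dp[5][6] = 2. One LCS (by backtracking along matches): TA.

2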